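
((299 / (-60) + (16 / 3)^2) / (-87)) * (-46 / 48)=97129/375840 = 0.26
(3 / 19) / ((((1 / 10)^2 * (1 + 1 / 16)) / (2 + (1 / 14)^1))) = 69600/2261 = 30.78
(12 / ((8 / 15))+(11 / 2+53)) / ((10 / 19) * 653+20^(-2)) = 205200/870673 = 0.24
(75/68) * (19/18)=475/408 = 1.16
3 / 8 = 0.38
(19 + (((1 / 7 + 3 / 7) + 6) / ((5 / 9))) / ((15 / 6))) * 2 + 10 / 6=25793/525 = 49.13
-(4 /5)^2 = -16/25 = -0.64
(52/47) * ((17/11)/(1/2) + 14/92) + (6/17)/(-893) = 13779600/3840793 = 3.59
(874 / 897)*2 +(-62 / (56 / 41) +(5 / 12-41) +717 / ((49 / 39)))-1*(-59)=695153/1274 = 545.65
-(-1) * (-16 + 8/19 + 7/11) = -3123/209 = -14.94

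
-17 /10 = -1.70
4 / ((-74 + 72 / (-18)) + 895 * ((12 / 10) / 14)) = -28/9 = -3.11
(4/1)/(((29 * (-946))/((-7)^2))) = -98/13717 = -0.01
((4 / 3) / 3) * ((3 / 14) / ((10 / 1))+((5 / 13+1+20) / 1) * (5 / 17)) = 195263/69615 = 2.80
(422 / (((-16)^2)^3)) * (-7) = -1477/8388608 = 0.00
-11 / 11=-1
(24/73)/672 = 1/2044 = 0.00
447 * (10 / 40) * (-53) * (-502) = 5946441/2 = 2973220.50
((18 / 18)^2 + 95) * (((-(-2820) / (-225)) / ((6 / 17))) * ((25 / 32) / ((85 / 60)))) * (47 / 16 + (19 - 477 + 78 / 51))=28989835/34 = 852642.21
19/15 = 1.27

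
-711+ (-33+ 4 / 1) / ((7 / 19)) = -5528/7 = -789.71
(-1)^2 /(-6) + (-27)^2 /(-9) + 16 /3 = -455/6 = -75.83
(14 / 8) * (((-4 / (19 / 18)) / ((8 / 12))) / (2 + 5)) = -27/19 = -1.42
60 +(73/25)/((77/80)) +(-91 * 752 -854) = -26650842/385 = -69222.97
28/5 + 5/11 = 333/55 = 6.05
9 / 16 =0.56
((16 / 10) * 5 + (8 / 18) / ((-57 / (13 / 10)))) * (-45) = -359.54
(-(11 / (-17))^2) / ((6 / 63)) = -4.40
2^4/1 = 16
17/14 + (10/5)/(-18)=139/126 = 1.10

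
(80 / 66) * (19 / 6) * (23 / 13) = 8740/1287 = 6.79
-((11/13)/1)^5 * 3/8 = -483153/2970344 = -0.16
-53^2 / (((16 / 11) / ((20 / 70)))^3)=-3738779/175616 = -21.29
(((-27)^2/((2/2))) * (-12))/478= -4374/239 = -18.30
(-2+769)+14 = 781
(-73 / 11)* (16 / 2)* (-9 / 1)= 5256/11 = 477.82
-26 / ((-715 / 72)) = 2.62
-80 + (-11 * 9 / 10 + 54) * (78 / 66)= -3067/110 = -27.88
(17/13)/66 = 17/858 = 0.02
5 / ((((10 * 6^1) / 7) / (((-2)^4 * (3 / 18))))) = 14/9 = 1.56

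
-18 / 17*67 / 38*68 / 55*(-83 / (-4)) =-50049/1045 = -47.89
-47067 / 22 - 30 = -47727/22 = -2169.41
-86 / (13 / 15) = -99.23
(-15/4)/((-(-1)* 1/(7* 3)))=-315/4 = -78.75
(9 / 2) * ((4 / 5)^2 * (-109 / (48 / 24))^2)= 213858/25 = 8554.32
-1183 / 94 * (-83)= 98189/94 = 1044.56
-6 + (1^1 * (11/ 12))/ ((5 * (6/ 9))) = -229/40 = -5.72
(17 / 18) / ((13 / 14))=119/117 = 1.02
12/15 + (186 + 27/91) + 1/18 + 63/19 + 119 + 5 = 314.47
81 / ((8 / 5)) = 405/8 = 50.62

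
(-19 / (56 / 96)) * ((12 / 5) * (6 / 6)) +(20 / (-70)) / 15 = -1642/21 = -78.19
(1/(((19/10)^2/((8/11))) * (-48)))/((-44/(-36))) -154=-6727024/43681 = -154.00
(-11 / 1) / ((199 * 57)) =-11/11343 = 0.00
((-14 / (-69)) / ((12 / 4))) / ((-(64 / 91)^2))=-57967/423936 = -0.14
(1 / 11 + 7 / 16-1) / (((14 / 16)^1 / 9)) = -747/154 = -4.85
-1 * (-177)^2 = -31329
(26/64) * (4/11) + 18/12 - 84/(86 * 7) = 5707/3784 = 1.51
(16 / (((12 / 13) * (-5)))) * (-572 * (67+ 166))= 6930352/15 = 462023.47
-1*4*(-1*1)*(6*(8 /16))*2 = 24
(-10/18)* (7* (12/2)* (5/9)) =-350/27 = -12.96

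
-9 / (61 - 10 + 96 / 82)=-0.17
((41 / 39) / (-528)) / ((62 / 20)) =-205/319176 = 0.00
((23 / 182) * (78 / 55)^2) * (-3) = -16146/21175 = -0.76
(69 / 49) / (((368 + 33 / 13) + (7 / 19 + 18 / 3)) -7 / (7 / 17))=17043/4355953 = 0.00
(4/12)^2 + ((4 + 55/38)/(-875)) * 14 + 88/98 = 965588/1047375 = 0.92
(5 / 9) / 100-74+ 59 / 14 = -87923/1260 = -69.78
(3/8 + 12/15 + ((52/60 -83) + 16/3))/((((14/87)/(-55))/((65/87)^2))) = 140586875/9744 = 14428.05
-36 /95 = -0.38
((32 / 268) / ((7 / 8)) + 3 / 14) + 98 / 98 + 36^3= 6252085/134 = 46657.35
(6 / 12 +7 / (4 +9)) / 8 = 27/208 = 0.13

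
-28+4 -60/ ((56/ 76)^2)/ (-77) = -85137/3773 = -22.56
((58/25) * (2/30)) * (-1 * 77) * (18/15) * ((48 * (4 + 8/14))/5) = -1959936/3125 = -627.18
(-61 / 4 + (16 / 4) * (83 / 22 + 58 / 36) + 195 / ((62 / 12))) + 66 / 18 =585491/12276 = 47.69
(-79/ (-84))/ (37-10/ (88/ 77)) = 79/2373 = 0.03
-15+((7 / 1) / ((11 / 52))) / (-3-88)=-169/11 = -15.36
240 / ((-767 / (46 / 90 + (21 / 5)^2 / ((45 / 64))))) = -460784/57525 = -8.01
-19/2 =-9.50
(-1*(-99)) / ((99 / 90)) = 90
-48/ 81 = -16/27 = -0.59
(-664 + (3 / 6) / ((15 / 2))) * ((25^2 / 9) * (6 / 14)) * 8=-158079.37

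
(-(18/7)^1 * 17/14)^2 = 23409/2401 = 9.75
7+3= 10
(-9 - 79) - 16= -104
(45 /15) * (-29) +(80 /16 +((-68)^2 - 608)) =3934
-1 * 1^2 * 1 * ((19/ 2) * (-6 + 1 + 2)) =57/2 = 28.50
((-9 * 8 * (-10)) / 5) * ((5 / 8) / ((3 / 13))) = 390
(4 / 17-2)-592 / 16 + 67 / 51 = -1910/51 = -37.45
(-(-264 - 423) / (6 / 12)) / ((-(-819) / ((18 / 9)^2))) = 1832/273 = 6.71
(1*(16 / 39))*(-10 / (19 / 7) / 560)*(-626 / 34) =626/12597 = 0.05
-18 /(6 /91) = -273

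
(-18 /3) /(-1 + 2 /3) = 18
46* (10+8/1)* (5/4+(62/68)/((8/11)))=140967/68 = 2073.04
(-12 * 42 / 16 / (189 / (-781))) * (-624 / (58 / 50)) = -2030600/29 = -70020.69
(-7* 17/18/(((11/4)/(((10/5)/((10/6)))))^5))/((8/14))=-92123136/503284375 = -0.18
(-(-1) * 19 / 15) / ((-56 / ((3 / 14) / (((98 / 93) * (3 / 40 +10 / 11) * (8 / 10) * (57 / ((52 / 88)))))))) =-2015/33268256 = 0.00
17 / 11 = 1.55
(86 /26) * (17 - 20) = -129/13 = -9.92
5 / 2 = 2.50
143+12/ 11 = 1585/11 = 144.09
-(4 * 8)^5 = -33554432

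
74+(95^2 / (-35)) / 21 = 9073/147 = 61.72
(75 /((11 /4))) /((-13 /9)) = -2700/143 = -18.88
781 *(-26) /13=-1562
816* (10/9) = 2720/3 = 906.67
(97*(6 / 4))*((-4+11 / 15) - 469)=-68714.80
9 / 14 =0.64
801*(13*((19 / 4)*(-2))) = -197847/2 = -98923.50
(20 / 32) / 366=5/2928 = 0.00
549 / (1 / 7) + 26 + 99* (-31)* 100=-303031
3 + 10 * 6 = 63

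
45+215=260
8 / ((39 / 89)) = 712/39 = 18.26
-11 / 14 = -0.79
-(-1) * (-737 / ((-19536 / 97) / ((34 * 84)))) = 773381/74 = 10451.09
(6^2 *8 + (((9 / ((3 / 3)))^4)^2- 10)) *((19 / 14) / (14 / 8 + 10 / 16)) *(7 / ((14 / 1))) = 86093998/7 = 12299142.57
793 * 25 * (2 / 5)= 7930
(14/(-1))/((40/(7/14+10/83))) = -721/3320 = -0.22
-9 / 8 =-1.12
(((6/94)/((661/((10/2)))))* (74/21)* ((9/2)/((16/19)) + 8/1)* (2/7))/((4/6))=33855/3479504 = 0.01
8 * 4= 32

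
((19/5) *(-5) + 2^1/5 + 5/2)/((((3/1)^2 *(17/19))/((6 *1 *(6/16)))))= -3059/680 = -4.50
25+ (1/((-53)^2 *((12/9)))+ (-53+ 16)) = -134829/11236 = -12.00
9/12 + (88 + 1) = 89.75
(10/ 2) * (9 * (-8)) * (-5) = 1800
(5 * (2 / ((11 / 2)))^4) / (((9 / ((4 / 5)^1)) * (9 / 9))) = 1024/131769 = 0.01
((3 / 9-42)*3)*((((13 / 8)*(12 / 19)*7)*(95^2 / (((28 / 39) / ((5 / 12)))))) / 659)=-150515625/21088 = -7137.50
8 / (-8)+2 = 1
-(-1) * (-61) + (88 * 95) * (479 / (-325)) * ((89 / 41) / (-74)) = 29624611/98605 = 300.44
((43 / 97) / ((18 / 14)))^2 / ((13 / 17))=1540217/9907677 = 0.16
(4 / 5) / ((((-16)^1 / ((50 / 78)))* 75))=-1/2340 = 0.00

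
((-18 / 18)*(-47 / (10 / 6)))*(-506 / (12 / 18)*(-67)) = 7170273/5 = 1434054.60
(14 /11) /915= 14/10065 = 0.00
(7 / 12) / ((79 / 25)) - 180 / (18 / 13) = -123065/948 = -129.82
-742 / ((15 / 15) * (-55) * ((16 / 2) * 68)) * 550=1855/136 = 13.64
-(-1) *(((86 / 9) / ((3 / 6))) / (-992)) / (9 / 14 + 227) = -301/3556692 = 0.00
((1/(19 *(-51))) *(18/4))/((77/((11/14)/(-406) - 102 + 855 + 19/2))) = -13002117/282733528 = -0.05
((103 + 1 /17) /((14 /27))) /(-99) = -2.01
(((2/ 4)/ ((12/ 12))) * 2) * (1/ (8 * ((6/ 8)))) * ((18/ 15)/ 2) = 1/10 = 0.10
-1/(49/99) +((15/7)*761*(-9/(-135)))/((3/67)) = 356612/147 = 2425.93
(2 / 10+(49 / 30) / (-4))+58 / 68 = 263/408 = 0.64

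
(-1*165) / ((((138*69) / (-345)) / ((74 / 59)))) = 10175/1357 = 7.50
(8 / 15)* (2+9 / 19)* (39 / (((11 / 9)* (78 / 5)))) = 564/209 = 2.70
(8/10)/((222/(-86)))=-172/555 = -0.31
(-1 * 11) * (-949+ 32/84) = 219131/21 = 10434.81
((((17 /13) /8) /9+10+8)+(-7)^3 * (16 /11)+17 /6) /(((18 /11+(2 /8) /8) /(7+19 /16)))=-644792611/274716 = -2347.12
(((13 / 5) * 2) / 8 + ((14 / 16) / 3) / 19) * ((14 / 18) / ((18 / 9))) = 10619/41040 = 0.26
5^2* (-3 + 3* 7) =450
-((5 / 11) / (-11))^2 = -25/14641 = 0.00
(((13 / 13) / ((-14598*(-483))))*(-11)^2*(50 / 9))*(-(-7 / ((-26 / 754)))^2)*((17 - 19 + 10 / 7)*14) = 31.43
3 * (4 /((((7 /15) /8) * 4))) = 360/7 = 51.43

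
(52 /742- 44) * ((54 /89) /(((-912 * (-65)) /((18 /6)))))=-220023/163113860 = 0.00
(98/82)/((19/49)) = 2401/779 = 3.08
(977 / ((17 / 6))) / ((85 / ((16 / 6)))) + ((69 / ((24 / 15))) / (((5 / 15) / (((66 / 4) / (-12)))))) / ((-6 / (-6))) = -15450877/92480 = -167.07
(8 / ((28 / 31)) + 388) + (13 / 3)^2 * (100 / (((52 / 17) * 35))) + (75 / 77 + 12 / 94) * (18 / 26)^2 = 326279062/786357 = 414.92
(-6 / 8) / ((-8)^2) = -3/256 = -0.01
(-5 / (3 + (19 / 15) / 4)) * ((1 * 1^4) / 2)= -150/199 = -0.75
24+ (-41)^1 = -17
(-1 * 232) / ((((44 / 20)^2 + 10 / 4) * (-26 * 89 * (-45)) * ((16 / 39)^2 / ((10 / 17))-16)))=9425/487919894 = 0.00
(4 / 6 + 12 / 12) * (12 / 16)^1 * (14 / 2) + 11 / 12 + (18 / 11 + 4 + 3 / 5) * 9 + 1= 11021/165 = 66.79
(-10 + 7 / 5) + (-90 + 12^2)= 45.40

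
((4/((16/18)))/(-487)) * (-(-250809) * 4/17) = -4514562/8279 = -545.30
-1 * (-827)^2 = -683929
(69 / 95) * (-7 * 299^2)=-43180683/95 = -454533.51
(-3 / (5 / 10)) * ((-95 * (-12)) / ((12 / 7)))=-3990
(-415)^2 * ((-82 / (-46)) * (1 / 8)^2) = 7061225/1472 = 4797.03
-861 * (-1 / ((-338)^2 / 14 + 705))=6027/62057 = 0.10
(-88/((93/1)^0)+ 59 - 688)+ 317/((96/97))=-396.70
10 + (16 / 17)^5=15247146/1419857 = 10.74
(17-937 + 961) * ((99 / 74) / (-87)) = -1353/2146 = -0.63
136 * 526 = 71536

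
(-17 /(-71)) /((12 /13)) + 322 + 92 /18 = 327.37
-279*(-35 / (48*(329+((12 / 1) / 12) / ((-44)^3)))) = 1155308/1868369 = 0.62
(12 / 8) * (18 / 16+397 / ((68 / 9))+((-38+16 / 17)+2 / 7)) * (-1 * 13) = -627315/1904 = -329.47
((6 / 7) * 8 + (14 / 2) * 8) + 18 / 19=8486/133 = 63.80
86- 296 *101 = -29810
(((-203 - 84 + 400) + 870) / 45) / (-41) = -0.53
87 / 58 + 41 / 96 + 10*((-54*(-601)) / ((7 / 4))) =124624655/672 = 185453.36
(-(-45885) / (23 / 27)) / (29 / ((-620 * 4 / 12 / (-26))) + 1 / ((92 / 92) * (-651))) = 350661150/23741 = 14770.28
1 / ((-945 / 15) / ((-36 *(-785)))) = -3140/7 = -448.57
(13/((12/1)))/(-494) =-1/456 = 0.00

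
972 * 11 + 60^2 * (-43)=-144108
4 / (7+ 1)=1/2 = 0.50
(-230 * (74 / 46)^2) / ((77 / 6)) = -82140/1771 = -46.38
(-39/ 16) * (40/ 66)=-1.48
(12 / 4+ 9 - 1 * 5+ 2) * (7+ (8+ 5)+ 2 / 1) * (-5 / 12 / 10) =-33/4 = -8.25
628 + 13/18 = 11317/18 = 628.72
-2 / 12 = -1/6 = -0.17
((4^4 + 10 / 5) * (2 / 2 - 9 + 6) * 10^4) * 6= -30960000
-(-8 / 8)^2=-1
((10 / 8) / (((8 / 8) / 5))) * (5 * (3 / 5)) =75/4 = 18.75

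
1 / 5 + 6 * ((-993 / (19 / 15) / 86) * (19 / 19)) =-222608/4085 = -54.49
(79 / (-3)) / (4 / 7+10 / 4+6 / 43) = -47558/5799 = -8.20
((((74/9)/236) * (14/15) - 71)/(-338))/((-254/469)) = -66276266/170952795 = -0.39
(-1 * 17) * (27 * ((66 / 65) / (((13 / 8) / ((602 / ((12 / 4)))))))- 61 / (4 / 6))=-94635141/1690 = -55997.12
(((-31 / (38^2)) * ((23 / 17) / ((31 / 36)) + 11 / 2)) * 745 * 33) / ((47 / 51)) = -549696015/135736 = -4049.74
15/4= 3.75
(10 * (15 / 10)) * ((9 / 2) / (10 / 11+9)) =6.81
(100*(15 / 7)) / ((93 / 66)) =33000/217 = 152.07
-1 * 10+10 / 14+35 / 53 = -3200/371 = -8.63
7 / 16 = 0.44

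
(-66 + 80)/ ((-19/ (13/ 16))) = -91/152 = -0.60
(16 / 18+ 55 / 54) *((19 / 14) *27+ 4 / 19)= 1009709/14364 = 70.29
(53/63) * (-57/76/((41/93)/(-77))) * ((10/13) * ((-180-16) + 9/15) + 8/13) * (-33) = 580305957/1066 = 544377.07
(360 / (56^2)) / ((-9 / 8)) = -5/49 = -0.10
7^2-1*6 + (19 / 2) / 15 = 1309/30 = 43.63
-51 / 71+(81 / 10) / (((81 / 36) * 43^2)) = -470217/656395 = -0.72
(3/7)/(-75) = -1/175 = -0.01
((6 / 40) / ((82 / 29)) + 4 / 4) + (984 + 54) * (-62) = -105542113/1640 = -64354.95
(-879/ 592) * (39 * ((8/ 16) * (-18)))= 308529/592 = 521.16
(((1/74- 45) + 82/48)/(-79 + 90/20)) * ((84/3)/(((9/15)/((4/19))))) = 5380340/942723 = 5.71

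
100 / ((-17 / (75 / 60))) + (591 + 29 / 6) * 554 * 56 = 942741425/51 = 18485125.98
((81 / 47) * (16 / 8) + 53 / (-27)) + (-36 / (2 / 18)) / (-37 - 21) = 260185/36801 = 7.07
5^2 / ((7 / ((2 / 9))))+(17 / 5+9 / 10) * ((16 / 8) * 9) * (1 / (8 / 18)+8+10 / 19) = 19987039/23940 = 834.88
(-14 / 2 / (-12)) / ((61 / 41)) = 287/732 = 0.39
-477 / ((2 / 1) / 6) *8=-11448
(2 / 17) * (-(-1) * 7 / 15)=14/255 = 0.05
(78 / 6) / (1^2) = 13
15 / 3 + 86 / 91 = 541/91 = 5.95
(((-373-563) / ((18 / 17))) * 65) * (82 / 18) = -2355860/9 = -261762.22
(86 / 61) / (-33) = -86/2013 = -0.04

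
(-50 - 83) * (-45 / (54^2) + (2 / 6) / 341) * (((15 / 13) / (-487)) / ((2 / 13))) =-1062005/35870472 = -0.03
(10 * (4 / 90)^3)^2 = 256/332150625 = 0.00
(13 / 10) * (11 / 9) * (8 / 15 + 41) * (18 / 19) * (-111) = -3296293/475 = -6939.56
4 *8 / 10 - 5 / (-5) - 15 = -54/5 = -10.80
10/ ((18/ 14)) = 70/9 = 7.78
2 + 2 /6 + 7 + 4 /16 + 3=151/12 = 12.58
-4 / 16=-1/4 = -0.25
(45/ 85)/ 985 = 9/16745 = 0.00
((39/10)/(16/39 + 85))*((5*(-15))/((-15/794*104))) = 46449/26648 = 1.74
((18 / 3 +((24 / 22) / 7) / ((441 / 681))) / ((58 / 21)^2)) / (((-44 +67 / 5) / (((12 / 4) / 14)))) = -176595/30824332 = -0.01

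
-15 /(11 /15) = -225/11 = -20.45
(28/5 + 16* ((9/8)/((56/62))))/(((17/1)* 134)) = 1787/159460 = 0.01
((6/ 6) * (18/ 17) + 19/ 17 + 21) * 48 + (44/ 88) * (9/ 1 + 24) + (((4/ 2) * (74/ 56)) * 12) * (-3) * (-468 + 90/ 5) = 10458495/238 = 43943.26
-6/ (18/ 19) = -19/3 = -6.33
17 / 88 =0.19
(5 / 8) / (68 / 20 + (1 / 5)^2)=125/688 = 0.18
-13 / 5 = -2.60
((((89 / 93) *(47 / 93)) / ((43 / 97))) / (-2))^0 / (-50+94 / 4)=-2/53 = -0.04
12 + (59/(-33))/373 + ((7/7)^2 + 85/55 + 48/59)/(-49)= 424413839/35585319 = 11.93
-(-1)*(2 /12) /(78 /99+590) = 11/38992 = 0.00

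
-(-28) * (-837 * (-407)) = 9538452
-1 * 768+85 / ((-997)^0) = -683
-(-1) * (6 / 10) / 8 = 3/40 = 0.08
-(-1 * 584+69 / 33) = 6401/11 = 581.91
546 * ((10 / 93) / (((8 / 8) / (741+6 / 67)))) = 43509.13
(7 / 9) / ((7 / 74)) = 74/9 = 8.22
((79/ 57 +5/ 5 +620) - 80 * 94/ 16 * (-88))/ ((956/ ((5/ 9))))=2991245/122607 = 24.40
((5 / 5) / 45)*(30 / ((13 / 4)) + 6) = 22/65 = 0.34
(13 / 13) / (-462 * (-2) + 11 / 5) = 5/4631 = 0.00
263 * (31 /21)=388.24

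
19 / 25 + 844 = 21119/25 = 844.76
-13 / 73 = -0.18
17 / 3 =5.67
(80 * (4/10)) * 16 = 512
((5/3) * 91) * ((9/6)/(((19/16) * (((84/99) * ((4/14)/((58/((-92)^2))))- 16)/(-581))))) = -252987735/44042 = -5744.24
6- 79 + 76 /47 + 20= -2415/47 = -51.38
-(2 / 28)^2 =-0.01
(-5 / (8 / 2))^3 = -1.95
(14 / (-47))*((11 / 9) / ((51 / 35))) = -5390/21573 = -0.25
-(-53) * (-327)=-17331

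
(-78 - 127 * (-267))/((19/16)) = 541296/19 = 28489.26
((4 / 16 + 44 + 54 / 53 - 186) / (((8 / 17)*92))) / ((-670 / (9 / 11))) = 912951/229991168 = 0.00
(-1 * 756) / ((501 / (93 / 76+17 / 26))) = -2.83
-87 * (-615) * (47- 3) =2354220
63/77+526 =5795/11 = 526.82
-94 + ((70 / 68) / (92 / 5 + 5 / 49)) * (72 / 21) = -2409678/25687 = -93.81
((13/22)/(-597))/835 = -13/10966890 = 0.00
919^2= 844561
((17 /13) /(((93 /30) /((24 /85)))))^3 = 110592/65450827 = 0.00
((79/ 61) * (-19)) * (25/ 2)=-37525/122 = -307.58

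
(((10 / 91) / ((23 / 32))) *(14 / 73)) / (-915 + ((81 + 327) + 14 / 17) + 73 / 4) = -43520/724198033 = 0.00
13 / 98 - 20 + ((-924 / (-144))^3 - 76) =14252837/84672 = 168.33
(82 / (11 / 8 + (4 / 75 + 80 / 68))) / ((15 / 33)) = 1840080/26569 = 69.26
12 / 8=3/2 = 1.50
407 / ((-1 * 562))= -407/562 = -0.72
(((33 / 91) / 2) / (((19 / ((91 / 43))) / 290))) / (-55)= -87/817 = -0.11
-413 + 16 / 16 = -412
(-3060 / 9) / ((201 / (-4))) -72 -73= -27785/201 = -138.23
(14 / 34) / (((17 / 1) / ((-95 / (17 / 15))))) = -9975/4913 = -2.03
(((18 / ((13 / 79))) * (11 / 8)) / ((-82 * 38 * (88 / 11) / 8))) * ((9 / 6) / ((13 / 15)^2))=-5279175/54766816 = -0.10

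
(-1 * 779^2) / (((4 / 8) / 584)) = -708790288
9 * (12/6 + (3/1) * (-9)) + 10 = -215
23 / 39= 0.59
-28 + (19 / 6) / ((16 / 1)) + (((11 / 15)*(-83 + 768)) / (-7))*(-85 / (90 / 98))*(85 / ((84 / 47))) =818711177/2592 = 315860.79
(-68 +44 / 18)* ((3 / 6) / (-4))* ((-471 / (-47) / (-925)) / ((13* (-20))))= 9263/27128400 = 0.00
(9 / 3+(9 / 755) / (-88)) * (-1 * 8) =-199311/8305 = -24.00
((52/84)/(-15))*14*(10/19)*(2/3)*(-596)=61984/513 = 120.83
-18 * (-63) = 1134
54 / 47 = 1.15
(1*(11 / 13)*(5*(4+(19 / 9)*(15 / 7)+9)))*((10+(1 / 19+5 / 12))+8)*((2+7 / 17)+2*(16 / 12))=788383420/113373 = 6953.89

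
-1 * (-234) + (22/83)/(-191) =3709580/15853 = 234.00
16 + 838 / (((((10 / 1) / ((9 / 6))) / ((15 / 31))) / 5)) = 19847/62 = 320.11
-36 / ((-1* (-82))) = -18/41 = -0.44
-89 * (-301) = 26789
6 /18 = 1/3 = 0.33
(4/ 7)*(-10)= -40/7 = -5.71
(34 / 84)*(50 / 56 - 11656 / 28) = -65909/392 = -168.14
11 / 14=0.79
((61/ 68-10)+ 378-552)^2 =155027401/4624 = 33526.69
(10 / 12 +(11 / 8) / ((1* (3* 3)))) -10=-649/72 = -9.01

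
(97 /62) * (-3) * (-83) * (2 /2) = 24153/62 = 389.56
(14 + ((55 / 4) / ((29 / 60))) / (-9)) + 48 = 5119/87 = 58.84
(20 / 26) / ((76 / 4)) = 10/247 = 0.04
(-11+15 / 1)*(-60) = -240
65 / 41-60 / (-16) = 5.34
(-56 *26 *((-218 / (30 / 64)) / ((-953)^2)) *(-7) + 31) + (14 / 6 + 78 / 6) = 560105863/13623135 = 41.11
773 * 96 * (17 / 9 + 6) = 1756256/3 = 585418.67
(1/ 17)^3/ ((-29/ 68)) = -4/8381 = 0.00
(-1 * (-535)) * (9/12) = 1605/4 = 401.25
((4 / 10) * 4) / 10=4/25 = 0.16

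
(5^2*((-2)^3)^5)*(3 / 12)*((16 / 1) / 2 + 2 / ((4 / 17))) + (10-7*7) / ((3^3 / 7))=-30412891/9 = -3379210.11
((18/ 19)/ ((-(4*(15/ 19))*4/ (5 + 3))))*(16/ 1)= -48/5 = -9.60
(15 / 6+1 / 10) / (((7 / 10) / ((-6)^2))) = 133.71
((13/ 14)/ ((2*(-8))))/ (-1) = 13/224 = 0.06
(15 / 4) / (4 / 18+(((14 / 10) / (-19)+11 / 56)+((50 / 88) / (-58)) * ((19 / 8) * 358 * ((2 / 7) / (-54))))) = 687317400/71304451 = 9.64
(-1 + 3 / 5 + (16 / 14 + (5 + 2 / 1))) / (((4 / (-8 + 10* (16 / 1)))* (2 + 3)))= 10298/175 = 58.85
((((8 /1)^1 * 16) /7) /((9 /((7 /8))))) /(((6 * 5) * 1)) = 0.06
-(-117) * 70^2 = 573300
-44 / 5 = -8.80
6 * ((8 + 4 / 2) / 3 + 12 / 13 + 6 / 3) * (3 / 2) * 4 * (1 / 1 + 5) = 17568/13 = 1351.38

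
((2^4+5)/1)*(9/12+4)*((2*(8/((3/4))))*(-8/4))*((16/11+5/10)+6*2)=-653296/11 = -59390.55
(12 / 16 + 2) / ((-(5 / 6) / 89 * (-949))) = 2937/9490 = 0.31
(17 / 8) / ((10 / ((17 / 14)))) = 289/1120 = 0.26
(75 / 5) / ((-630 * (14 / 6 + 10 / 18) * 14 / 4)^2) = 3/8115380 = 0.00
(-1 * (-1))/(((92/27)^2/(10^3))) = 91125/1058 = 86.13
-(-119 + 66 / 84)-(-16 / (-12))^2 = 14671/126 = 116.44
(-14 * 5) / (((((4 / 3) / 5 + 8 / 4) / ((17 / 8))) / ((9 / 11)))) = -4725/88 = -53.69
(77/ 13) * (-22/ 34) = -847/221 = -3.83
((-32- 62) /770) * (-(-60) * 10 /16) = -4.58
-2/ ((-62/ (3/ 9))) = 1/93 = 0.01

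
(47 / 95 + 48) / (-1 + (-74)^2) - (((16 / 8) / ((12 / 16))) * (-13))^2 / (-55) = 375196831/17164125 = 21.86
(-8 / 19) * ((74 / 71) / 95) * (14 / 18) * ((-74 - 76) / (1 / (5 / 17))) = 207200/1307181 = 0.16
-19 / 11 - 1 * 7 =-96/11 = -8.73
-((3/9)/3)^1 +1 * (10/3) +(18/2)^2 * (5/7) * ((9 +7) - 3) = 47588/63 = 755.37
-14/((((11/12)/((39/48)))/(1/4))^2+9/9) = -21294/32497 = -0.66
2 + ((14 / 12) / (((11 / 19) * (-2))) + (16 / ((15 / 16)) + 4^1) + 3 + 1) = 5733/220 = 26.06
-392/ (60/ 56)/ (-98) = 56/15 = 3.73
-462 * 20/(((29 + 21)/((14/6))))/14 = -154/5 = -30.80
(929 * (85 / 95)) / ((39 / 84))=442204/247 = 1790.30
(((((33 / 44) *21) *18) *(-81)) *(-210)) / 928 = 4822335/928 = 5196.48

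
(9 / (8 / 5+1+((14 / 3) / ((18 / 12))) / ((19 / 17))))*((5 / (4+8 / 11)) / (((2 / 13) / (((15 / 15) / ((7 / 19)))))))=8041275/257768 = 31.20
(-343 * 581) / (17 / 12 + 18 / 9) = -58326.73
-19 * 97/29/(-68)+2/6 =7501/5916 = 1.27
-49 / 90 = -0.54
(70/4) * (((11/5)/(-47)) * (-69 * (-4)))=-10626/47 = -226.09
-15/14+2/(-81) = -1243/1134 = -1.10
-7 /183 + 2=1.96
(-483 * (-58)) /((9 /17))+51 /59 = 9366167/177 = 52916.20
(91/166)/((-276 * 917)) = -13/6001896 = 0.00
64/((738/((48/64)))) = 8/123 = 0.07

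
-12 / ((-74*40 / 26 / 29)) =1131/370 = 3.06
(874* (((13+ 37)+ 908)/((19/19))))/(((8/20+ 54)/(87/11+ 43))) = 146526100/187 = 783562.03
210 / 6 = 35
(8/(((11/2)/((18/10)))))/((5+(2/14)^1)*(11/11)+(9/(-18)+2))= 672/1705 = 0.39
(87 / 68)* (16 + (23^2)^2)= 24347559/68 = 358052.34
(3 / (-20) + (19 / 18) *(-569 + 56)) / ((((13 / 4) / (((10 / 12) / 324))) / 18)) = -3611/468 = -7.72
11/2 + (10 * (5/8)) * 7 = 197/4 = 49.25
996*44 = 43824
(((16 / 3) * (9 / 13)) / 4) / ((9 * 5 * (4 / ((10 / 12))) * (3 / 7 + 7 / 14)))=7/1521 = 0.00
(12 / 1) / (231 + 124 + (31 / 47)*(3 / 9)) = 846/25043 = 0.03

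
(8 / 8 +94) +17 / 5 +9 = 537/5 = 107.40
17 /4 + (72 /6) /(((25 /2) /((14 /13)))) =6869/1300 = 5.28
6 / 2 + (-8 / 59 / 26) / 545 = 1254041/418015 = 3.00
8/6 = 4/3 = 1.33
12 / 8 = 3/2 = 1.50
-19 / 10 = -1.90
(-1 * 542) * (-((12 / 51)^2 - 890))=-139399148/289 = -482349.99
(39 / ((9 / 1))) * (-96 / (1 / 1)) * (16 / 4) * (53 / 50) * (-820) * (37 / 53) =5048576/5 = 1009715.20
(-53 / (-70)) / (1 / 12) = 318/35 = 9.09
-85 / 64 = -1.33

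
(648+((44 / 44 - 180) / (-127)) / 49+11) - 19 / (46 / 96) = 88650752/143129 = 619.38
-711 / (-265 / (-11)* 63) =-869/1855 = -0.47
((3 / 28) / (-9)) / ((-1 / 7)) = 0.08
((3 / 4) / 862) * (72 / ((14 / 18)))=243/3017 = 0.08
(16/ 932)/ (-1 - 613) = -2/71531 = 0.00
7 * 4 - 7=21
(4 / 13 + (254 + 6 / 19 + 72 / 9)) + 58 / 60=1953203/7410 = 263.59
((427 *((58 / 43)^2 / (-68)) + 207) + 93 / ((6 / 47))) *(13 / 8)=755208077/502928 = 1501.62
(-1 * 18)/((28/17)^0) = -18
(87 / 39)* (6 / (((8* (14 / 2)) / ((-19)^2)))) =31407/364 = 86.28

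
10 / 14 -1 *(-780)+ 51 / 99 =180464/231 = 781.23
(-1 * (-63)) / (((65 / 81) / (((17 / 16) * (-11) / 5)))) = -954261/5200 = -183.51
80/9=8.89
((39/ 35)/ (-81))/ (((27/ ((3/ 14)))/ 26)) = -169/59535 = 0.00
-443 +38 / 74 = -16372/37 = -442.49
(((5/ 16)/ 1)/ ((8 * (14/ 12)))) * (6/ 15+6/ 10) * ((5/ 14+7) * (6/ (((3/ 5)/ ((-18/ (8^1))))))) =-69525/12544 = -5.54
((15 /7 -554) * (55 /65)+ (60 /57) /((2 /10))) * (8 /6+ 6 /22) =-14102717/19019 = -741.51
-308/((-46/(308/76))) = 11858/437 = 27.14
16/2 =8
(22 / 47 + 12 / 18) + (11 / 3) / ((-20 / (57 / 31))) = 69731/87420 = 0.80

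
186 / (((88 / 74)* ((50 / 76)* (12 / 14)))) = 152551/550 = 277.37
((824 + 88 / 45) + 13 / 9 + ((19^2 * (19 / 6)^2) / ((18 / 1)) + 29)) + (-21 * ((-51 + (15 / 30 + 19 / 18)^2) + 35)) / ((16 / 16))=4350341/3240 = 1342.70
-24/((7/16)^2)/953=-6144/46697 = -0.13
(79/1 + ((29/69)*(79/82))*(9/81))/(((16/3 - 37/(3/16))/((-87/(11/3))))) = 116728741/11949696 = 9.77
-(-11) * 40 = 440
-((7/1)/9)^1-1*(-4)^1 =29/9 = 3.22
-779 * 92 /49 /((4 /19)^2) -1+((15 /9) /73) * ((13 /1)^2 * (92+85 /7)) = -466431629/14308 = -32599.36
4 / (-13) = -4/13 = -0.31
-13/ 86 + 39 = 3341/86 = 38.85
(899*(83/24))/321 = 74617/7704 = 9.69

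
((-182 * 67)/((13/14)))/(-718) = 18.29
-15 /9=-5/3 = -1.67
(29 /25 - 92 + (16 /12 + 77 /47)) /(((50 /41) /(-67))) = 425422396/88125 = 4827.49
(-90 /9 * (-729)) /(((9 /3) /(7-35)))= -68040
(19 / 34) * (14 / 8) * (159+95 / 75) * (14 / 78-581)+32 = -905002918/9945 = -91000.80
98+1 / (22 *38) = 81929/836 = 98.00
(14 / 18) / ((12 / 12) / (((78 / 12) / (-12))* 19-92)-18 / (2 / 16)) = -17185/3181896 = -0.01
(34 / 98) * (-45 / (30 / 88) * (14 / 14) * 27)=-60588/49 = -1236.49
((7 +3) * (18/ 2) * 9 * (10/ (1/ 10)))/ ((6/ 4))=54000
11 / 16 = 0.69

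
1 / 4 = 0.25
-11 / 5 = -2.20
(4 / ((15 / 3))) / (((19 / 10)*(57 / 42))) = 112/361 = 0.31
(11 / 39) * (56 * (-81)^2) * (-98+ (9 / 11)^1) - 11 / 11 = -130922581/13 = -10070967.77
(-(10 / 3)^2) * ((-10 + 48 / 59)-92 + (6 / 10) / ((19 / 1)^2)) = 23945940/21299 = 1124.28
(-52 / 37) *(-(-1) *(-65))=3380/37 = 91.35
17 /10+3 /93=537/310 = 1.73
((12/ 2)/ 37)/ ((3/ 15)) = 0.81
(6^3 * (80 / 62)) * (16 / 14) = 69120/217 = 318.53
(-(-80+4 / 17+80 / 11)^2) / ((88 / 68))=-91882568/22627 = -4060.75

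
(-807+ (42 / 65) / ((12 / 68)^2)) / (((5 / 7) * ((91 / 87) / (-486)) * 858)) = 360146331/604175 = 596.10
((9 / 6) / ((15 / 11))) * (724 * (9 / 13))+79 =40973/65 = 630.35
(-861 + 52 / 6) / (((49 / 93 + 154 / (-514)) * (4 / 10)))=-101858095/10864 = -9375.75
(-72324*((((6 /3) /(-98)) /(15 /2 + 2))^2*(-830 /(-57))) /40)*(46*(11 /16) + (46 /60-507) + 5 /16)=387366893/6721820 = 57.63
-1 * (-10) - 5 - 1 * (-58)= 63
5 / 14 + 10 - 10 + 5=75/14 = 5.36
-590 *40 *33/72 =-32450/3 = -10816.67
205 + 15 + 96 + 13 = 329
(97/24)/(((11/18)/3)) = 873/44 = 19.84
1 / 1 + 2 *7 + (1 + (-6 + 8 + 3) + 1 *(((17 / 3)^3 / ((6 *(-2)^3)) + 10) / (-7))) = 182465/9072 = 20.11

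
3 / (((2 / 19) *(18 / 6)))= 19/2 = 9.50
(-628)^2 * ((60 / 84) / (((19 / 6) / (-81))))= -958353120/133 = -7205662.56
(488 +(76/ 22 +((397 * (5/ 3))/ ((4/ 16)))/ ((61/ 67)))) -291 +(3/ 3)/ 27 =3107.49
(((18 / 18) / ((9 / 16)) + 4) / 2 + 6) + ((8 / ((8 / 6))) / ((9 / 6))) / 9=28/3 = 9.33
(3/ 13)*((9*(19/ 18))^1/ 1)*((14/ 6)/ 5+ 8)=2413/130 = 18.56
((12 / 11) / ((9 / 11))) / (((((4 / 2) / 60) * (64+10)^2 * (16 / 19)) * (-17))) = -95/186184 = 0.00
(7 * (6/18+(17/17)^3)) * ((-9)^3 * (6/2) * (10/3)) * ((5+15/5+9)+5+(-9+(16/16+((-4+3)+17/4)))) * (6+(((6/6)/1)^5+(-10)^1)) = 3521070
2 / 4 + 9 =19/2 = 9.50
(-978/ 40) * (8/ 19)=-978/95 = -10.29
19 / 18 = 1.06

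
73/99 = 0.74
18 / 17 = 1.06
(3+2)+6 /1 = 11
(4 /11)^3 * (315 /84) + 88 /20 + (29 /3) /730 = 2677943/582978 = 4.59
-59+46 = -13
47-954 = -907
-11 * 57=-627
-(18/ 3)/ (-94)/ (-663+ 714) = 1/799 = 0.00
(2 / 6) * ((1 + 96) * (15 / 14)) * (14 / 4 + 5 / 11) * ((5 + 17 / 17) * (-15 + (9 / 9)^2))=-126585/11 = -11507.73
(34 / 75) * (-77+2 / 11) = -5746/165 = -34.82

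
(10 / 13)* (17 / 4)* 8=340/13 = 26.15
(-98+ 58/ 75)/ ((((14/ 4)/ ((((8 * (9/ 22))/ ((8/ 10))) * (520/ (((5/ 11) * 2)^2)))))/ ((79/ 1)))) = -988532688/175 = -5648758.22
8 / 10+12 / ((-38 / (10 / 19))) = 1144/1805 = 0.63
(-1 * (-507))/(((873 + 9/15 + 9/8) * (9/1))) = 6760/104967 = 0.06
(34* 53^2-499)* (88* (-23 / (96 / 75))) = -600919275/4 = -150229818.75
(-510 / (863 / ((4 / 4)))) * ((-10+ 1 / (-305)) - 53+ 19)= 1368942/52643 = 26.00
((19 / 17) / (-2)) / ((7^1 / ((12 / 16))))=-57/952 = -0.06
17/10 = 1.70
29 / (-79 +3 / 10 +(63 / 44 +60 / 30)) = -220/571 = -0.39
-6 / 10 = -0.60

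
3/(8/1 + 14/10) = 15/47 = 0.32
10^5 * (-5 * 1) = -500000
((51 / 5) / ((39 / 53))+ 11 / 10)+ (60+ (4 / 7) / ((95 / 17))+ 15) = 1557203/17290 = 90.06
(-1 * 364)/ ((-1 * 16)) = 91/4 = 22.75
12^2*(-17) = -2448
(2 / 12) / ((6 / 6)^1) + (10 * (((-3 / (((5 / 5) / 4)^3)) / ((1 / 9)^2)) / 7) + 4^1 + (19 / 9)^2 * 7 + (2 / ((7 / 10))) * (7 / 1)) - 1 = -25132591/1134 = -22162.78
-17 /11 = -1.55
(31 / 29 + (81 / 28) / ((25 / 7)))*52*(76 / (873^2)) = 5383612/552543525 = 0.01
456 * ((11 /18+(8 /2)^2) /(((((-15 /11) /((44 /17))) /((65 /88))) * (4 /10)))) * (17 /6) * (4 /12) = -4061915/162 = -25073.55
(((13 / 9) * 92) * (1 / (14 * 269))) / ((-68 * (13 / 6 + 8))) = -299/5858013 = 0.00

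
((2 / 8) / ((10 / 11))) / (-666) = -11/26640 = 0.00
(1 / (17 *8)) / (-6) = -1/816 = 0.00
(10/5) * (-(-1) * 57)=114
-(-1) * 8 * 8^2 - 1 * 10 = 502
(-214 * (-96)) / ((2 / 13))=133536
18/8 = 9/4 = 2.25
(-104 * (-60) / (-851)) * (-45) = 280800/851 = 329.96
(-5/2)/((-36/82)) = 205/36 = 5.69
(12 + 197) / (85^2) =209/7225 = 0.03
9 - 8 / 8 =8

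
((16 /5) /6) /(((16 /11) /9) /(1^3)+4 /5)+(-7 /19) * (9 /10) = 5043/22610 = 0.22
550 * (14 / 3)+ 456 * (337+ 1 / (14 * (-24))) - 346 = 6547435/42 = 155891.31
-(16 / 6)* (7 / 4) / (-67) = 14/201 = 0.07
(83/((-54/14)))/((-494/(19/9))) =581/6318 = 0.09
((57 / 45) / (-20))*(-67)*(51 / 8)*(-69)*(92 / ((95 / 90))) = -16268337/100 = -162683.37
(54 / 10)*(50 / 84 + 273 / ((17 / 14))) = 1217.26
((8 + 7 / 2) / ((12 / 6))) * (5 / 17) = 115/68 = 1.69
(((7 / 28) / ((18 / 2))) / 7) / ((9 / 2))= 1/1134 = 0.00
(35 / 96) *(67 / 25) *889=416941/480 = 868.63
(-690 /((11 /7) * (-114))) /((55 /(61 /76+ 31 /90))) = 631603/7862580 = 0.08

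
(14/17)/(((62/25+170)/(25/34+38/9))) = 37925/1602216 = 0.02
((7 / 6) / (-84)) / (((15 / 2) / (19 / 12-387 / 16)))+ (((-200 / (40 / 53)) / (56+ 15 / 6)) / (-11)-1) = -405001/741312 = -0.55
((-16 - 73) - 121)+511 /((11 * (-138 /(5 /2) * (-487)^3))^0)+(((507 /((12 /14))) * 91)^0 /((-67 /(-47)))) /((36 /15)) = 242239/804 = 301.29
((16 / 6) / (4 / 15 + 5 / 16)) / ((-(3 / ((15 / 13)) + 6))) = -3200/5977 = -0.54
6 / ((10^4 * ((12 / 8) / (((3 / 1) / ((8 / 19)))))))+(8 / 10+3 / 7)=1.23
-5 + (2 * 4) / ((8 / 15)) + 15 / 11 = 125/11 = 11.36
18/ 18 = 1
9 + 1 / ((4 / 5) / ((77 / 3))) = 41.08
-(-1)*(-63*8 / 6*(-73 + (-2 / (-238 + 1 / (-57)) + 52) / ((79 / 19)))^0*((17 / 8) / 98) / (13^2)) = -51/4732 = -0.01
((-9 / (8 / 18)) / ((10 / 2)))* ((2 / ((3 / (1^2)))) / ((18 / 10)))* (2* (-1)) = 3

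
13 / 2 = 6.50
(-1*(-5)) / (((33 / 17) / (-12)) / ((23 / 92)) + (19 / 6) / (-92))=-9384/1279 = -7.34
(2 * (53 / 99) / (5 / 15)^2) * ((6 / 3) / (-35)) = -212/385 = -0.55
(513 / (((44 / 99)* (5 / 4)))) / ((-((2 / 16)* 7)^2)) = -295488/245 = -1206.07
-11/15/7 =-11/105 = -0.10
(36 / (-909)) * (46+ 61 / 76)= -3557/1919 = -1.85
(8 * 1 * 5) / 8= 5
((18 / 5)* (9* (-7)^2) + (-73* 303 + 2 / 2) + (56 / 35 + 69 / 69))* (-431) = 44237409/5 = 8847481.80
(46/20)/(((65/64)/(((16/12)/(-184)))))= -16/975 = -0.02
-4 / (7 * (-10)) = 2/35 = 0.06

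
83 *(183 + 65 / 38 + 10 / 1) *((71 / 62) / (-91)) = -6228901/30628 = -203.37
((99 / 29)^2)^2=96059601/707281 = 135.82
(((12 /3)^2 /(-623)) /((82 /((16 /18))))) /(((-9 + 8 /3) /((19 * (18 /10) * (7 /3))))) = 64/18245 = 0.00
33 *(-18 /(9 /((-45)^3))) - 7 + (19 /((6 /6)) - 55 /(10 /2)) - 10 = 6014241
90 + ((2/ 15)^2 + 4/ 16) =81241/900 = 90.27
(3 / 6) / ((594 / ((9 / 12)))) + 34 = 53857/1584 = 34.00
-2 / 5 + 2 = 8/5 = 1.60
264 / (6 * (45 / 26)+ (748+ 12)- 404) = 312/433 = 0.72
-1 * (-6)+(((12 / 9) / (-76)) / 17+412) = 405041/969 = 418.00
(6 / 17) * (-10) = -60/17 = -3.53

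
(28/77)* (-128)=-512/11 = -46.55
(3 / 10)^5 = 243/100000 = 0.00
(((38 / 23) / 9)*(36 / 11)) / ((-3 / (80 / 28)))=-3040/5313 = -0.57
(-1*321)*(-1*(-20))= -6420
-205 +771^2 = 594236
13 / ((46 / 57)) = 741/46 = 16.11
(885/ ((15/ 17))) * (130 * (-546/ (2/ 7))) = -249175290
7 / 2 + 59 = 125/2 = 62.50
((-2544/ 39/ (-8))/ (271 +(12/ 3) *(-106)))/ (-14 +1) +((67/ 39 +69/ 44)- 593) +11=-578.71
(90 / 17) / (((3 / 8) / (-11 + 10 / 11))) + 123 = -3639/187 = -19.46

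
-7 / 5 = -1.40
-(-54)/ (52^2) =27/1352 = 0.02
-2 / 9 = -0.22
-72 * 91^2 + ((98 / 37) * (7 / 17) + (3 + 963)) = -374421628/629 = -595264.91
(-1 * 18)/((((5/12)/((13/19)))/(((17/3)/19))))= -15912/1805 = -8.82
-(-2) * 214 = 428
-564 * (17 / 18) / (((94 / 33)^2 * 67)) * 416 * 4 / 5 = -5134272/15745 = -326.09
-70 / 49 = -1.43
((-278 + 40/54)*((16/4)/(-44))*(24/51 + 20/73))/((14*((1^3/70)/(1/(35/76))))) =2275744/11169 = 203.76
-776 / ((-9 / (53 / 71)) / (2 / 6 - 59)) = -7238528/1917 = -3775.97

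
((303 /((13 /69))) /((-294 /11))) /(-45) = 25553/19110 = 1.34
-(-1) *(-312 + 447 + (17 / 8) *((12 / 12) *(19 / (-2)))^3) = -107963/64 = -1686.92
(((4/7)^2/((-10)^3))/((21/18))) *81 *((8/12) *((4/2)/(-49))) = 1296/2100875 = 0.00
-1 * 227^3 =-11697083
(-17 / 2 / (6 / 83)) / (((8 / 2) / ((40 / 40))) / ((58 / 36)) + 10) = -40919/4344 = -9.42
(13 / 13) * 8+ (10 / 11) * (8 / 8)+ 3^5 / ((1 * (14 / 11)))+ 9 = 32161/154 = 208.84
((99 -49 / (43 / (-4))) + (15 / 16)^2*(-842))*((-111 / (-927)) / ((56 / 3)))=-129618067/31747072 = -4.08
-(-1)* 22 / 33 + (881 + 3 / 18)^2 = 27952393/36 = 776455.36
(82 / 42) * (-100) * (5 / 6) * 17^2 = -2962250/63 = -47019.84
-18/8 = -9/4 = -2.25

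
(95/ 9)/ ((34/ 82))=3895/153 = 25.46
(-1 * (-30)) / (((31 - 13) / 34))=170/3 = 56.67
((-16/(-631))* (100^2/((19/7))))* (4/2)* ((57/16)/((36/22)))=770000/1893 = 406.76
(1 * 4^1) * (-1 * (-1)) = 4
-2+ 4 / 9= -14/9 = -1.56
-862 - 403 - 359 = -1624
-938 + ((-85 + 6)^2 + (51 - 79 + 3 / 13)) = 68578/13 = 5275.23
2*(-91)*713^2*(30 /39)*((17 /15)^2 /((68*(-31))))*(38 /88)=37078139/1980 = 18726.33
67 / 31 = 2.16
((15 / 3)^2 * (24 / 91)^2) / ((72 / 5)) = 1000/8281 = 0.12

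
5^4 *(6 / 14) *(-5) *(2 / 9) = -6250/21 = -297.62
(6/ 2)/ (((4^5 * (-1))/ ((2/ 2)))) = -3/1024 = 0.00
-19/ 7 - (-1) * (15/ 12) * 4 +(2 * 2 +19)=177/7 = 25.29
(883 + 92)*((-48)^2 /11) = 2246400/11 = 204218.18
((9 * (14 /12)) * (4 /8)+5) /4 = 41/16 = 2.56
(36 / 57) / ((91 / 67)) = 804/1729 = 0.47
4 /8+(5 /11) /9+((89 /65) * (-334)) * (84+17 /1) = -594453463/12870 = -46189.08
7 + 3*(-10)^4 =30007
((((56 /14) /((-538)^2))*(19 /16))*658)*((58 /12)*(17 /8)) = 3081743/27786624 = 0.11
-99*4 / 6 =-66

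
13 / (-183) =-13/183 = -0.07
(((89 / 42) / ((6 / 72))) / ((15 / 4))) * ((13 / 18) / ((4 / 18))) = 2314/105 = 22.04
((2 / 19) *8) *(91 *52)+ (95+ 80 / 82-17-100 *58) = -1352486/779 = -1736.18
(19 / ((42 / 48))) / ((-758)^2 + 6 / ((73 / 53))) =5548/146802215 = 0.00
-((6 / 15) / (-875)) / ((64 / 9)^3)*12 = 2187/143360000 = 0.00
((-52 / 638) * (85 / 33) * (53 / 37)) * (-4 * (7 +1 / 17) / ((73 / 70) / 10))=771680000/9477809 = 81.42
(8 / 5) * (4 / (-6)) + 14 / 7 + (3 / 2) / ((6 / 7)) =161/60 = 2.68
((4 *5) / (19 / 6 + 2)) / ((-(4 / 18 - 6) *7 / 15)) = 1.44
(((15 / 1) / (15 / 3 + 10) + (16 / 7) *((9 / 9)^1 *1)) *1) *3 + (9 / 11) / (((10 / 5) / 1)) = 1581/154 = 10.27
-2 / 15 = -0.13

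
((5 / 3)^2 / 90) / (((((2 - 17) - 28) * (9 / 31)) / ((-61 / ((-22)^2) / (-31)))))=-305/30343896 = 0.00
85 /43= 1.98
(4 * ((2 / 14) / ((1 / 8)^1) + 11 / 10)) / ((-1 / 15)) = -942/7 = -134.57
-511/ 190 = -2.69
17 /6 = 2.83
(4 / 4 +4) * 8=40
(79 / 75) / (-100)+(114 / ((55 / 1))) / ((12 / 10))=141631/82500 = 1.72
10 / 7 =1.43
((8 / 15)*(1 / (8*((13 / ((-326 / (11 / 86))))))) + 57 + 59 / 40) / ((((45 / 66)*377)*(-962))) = -26867/146320200 = 0.00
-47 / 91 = -0.52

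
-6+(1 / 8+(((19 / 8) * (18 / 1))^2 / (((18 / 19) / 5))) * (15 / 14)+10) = 4631673/448 = 10338.56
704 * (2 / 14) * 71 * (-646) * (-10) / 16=20181040/7 = 2883005.71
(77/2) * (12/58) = 231/29 = 7.97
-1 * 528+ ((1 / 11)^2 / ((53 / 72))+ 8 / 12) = -10145150/19239 = -527.32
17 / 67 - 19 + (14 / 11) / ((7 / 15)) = -11806/737 = -16.02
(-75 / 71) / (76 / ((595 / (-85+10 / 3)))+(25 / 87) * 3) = 110925/1004863 = 0.11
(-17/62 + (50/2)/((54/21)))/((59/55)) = 144980/16461 = 8.81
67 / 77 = 0.87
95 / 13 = 7.31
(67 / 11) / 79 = 67/869 = 0.08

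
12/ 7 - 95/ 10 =-109/14 = -7.79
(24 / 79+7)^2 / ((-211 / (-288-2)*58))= 1664645/1316851 = 1.26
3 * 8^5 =98304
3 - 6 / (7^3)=1023/343 = 2.98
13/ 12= 1.08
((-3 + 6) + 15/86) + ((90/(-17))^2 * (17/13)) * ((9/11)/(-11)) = 1030893/2299726 = 0.45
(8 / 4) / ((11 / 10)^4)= 20000/14641 = 1.37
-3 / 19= -0.16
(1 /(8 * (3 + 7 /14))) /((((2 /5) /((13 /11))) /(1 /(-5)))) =-13/616 = -0.02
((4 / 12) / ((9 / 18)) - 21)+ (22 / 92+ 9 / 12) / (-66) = -41185/2024 = -20.35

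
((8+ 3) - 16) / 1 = -5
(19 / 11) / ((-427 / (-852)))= 16188/4697 = 3.45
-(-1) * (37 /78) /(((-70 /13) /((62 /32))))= -0.17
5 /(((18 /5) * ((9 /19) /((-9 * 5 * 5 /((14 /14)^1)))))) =-659.72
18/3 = 6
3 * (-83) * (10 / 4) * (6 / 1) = -3735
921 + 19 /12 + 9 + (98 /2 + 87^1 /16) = 47329/48 = 986.02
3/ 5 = 0.60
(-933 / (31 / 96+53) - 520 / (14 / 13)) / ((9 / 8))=-143433568/322497 = -444.76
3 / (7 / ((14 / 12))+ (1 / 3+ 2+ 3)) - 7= -6.74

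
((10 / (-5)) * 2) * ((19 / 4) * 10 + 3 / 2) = -196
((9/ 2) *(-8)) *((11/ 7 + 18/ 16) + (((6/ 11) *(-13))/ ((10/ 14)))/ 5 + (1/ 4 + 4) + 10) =-2073591/3850 = -538.60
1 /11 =0.09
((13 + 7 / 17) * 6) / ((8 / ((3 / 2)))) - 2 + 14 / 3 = 1811/102 = 17.75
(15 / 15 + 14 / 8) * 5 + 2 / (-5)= 267/20 = 13.35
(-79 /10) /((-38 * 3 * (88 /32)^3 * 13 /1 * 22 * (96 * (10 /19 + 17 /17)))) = 79/993538260 = 0.00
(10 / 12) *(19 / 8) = 95/48 = 1.98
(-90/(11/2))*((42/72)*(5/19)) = -525/209 = -2.51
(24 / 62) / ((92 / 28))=84/713 = 0.12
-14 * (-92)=1288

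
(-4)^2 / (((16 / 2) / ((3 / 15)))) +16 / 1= 82/5 = 16.40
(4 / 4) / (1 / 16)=16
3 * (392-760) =-1104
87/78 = 29/26 = 1.12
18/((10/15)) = 27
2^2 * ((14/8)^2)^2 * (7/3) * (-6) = -16807/32 = -525.22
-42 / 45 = -14/15 = -0.93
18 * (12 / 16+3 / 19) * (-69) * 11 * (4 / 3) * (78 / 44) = -29317.74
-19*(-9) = 171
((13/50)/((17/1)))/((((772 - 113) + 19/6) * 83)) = 39/140147575 = 0.00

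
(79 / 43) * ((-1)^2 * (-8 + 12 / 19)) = -11060/817 = -13.54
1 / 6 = 0.17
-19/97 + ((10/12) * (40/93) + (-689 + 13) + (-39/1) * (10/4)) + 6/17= -711255515/920142 = -772.98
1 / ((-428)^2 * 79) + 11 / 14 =79593455/101300752 = 0.79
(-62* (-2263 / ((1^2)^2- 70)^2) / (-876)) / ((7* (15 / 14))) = -961/214245 = 0.00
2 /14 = 1/7 = 0.14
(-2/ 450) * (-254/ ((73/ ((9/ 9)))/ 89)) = 22606/16425 = 1.38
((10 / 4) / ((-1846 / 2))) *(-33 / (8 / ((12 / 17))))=495/62764 = 0.01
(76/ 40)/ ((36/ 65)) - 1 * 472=-33737/72 = -468.57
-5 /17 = -0.29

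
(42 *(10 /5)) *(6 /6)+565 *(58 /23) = 34702/23 = 1508.78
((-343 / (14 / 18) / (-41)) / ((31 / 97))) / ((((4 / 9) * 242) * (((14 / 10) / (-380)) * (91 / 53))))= -197799975/3998566 = -49.47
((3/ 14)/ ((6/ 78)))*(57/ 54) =247/84 = 2.94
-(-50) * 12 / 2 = 300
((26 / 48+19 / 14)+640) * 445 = 47988355/168 = 285644.97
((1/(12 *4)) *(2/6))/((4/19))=19/576 = 0.03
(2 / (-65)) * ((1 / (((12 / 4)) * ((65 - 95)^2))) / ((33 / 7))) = -7/2895750 = 0.00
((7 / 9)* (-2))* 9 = -14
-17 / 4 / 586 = -17/2344 = -0.01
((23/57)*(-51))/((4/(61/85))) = -1403/380 = -3.69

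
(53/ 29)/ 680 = 53/19720 = 0.00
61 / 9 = 6.78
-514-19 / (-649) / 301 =-100409367/195349 = -514.00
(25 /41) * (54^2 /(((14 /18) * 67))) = 656100/19229 = 34.12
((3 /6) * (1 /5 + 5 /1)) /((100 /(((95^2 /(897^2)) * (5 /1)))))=361/247572 = 0.00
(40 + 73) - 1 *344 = -231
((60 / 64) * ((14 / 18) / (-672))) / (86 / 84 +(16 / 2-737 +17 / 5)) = 175/116859648 = 0.00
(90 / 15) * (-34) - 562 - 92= -858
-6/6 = -1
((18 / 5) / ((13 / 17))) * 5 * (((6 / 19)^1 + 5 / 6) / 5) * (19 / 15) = 2227/325 = 6.85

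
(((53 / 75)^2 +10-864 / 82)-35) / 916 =-0.04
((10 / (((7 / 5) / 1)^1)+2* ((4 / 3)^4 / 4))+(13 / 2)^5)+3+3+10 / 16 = 210801607/18144 = 11618.25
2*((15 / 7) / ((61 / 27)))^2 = 328050/182329 = 1.80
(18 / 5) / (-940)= -9/2350 = 0.00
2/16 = 1/8 = 0.12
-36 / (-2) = 18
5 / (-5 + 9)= 5/4 = 1.25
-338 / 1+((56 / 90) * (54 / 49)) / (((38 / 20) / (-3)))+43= -39379/133 = -296.08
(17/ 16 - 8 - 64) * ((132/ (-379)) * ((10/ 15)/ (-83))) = -12485/62914 = -0.20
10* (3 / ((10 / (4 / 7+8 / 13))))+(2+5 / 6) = 3491/546 = 6.39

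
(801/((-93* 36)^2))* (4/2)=89/622728 = 0.00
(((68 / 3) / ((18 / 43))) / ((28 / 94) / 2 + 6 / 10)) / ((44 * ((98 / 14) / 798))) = 3263915/17424 = 187.32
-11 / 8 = -1.38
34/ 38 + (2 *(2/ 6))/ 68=1753/1938 = 0.90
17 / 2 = 8.50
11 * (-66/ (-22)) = 33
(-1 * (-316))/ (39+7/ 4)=1264/163 = 7.75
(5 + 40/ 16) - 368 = -721/2 = -360.50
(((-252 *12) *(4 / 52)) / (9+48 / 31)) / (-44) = 0.50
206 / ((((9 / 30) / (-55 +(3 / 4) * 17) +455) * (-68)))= -87035/13071946 = -0.01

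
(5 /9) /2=5/18 = 0.28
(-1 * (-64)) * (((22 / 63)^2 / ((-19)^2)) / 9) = 30976/12895281 = 0.00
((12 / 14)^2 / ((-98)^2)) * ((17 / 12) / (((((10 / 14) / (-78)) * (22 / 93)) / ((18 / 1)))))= -0.90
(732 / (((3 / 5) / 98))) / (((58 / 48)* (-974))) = -1434720/14123 = -101.59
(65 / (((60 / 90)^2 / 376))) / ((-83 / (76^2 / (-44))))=79405560/913 = 86972.14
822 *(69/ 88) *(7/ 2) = 198513/88 = 2255.83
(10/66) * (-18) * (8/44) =-60/121 = -0.50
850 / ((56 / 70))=2125/2 = 1062.50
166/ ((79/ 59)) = 9794/79 = 123.97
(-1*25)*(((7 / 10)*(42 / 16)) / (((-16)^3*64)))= 735/4194304 = 0.00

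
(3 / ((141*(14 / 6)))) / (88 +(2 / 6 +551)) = 9/631022 = 0.00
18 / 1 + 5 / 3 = 59/3 = 19.67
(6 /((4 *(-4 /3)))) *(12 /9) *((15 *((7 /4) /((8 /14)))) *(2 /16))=-2205/256 = -8.61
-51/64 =-0.80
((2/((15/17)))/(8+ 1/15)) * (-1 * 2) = -68/121 = -0.56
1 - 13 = -12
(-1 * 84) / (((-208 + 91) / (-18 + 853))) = 23380/39 = 599.49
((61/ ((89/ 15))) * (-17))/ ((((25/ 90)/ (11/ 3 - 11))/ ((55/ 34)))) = 664290/89 = 7463.93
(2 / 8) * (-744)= -186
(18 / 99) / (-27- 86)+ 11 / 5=13663/6215 = 2.20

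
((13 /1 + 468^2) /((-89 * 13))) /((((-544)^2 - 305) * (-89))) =2407/334527593 = 0.00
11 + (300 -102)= 209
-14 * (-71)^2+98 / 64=-2258319/32 = -70572.47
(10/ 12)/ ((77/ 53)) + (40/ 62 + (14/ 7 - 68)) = -927797/14322 = -64.78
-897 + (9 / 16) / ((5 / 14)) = -895.42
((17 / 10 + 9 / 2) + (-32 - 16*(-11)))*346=51969.20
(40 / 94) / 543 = 20/25521 = 0.00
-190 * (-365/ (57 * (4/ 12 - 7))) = -365/2 = -182.50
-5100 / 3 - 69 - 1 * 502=-2271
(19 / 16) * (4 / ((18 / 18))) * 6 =57/2 = 28.50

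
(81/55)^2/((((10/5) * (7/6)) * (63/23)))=50301/148225 = 0.34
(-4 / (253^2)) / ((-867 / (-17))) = -4/3264459 = 0.00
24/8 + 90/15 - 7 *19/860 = 7607/860 = 8.85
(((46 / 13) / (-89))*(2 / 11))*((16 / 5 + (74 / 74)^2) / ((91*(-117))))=92/32262945 = 0.00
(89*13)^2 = 1338649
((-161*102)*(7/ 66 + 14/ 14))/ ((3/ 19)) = -3796219/33 = -115036.94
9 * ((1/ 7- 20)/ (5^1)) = -1251/35 = -35.74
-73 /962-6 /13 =-517/962 = -0.54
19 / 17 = 1.12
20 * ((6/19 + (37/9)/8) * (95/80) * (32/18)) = 35.03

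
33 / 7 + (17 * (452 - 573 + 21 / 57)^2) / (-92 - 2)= -312009297/118769 = -2627.03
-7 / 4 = -1.75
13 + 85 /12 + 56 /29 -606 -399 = -342079/348 = -982.99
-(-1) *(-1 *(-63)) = 63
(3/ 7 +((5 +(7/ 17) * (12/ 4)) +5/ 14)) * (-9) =-15039/238 = -63.19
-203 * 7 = -1421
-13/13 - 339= -340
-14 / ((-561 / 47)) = 658/561 = 1.17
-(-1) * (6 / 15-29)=-143/5 = -28.60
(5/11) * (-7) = -35/11 = -3.18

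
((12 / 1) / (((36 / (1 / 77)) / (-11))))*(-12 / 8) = 1/14 = 0.07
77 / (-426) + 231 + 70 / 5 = 104293/426 = 244.82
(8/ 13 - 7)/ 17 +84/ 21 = 801/221 = 3.62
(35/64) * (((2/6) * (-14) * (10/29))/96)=-1225/133632 = -0.01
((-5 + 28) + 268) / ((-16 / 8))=-291/2 = -145.50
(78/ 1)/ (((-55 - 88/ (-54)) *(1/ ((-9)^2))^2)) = -13817466/1441 = -9588.80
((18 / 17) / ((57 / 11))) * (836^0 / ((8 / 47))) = 1551/1292 = 1.20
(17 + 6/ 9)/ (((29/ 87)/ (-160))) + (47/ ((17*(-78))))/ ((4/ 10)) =-22489195/2652 = -8480.09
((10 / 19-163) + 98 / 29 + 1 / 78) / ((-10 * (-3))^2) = -6837007/38680200 = -0.18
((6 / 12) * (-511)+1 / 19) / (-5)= 9707/190 = 51.09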